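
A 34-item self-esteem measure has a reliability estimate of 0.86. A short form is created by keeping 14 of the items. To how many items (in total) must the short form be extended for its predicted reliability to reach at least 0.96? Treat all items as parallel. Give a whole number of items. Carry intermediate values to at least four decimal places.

First, r for the 14-item form: n = 14/34 = 0.4118, so r_14 = 0.4118·0.86/(1 + (0.4118 − 1)·0.86) = 0.7167
Then solve for n' with r_old = 0.7167, r_target = 0.96: n' = 0.96(1 − 0.7167)/[0.7167(1 − 0.96)] = 9.4868
Items = 9.4868 × 14 ≈ 132.82 → 133

133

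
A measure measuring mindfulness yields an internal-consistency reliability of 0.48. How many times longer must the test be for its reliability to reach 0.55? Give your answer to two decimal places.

1.32

Invert Spearman-Brown to solve for n:
n = r*(1 − r) / [ r (1 − r*) ]
n = [0.55 × 0.52] / [0.48 × 0.45]
  = 0.2860 / 0.2160 = 1.3241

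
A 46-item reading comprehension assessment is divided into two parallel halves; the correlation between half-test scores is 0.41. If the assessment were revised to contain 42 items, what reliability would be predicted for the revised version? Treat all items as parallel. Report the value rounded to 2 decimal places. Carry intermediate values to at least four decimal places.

0.56

Full-test reliability from the split-half r: r_full = 2(0.41)/(1 + 0.41) = 0.5816
Length factor from 46 to 42 items: n = 42/46 = 0.9130
r_new = n·r_full / (1 + (n − 1)·r_full) = 0.5310 / 0.9494 ≈ 0.5593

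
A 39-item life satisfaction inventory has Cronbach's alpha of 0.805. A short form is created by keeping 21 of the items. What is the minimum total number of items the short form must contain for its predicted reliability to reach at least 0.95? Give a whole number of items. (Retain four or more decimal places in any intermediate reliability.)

180

First, r for the 21-item form: n = 21/39 = 0.5385, so r_21 = 0.5385·0.805/(1 + (0.5385 − 1)·0.805) = 0.6897
Length factor from the short form to reach 0.95: n' = 0.95(1 − 0.6897) / [0.6897(1 − 0.95)] ≈ 8.5482
Items = 8.5482 × 21 ≈ 179.51 → 180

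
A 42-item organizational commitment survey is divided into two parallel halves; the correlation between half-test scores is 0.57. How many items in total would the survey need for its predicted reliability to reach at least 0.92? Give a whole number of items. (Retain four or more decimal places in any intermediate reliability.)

Corrected full-test reliability: r_full = 2 × 0.57 / (1 + 0.57) ≈ 0.7261
Solve Spearman-Brown for n: n = 0.92(1 − 0.7261) / [0.7261(1 − 0.92)] = 4.3380
Items = 4.3380 × 42 ≈ 182.20 → 183

183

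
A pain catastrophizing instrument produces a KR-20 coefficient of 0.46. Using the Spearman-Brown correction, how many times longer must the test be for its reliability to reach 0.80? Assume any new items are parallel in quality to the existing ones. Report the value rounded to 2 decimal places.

Invert Spearman-Brown to solve for n:
n = r_target (1 − r_old) / [ r_old (1 − r_target) ]
n = [0.80 × 0.54] / [0.46 × 0.20]
n = 0.4320 / 0.0920 ≈ 4.6957

4.70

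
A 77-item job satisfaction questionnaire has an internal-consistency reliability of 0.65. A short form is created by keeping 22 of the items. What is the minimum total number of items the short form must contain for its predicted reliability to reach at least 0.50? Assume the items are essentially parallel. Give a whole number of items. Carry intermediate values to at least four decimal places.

42

First, r for the 22-item form: n = 22/77 = 0.2857, so r_22 = 0.2857·0.65/(1 + (0.2857 − 1)·0.65) = 0.3467
Length factor from the short form to reach 0.50: n' = 0.50(1 − 0.3467) / [0.3467(1 − 0.50)] ≈ 1.8843
Items = 1.8843 × 22 ≈ 41.45 → 42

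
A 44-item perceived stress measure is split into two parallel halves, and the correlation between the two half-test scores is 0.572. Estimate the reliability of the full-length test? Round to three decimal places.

r_full = 2(0.572) / (1 + 0.572)
r_full = 1.1440 / 1.5720 ≈ 0.7277

0.728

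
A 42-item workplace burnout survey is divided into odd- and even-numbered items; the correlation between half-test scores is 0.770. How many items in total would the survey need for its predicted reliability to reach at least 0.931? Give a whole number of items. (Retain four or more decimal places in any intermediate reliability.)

85

r_full = 2(0.770)/(1 + 0.770) = 0.8701
Solve Spearman-Brown for n: n = 0.931(1 − 0.8701) / [0.8701(1 − 0.931)] = 2.0144
Items = 2.0144 × 42 ≈ 84.60 → 85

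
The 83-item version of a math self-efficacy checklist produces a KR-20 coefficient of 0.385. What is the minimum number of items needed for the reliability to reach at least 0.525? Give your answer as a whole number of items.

147

Invert Spearman-Brown to solve for n:
n = r*(1 − r) / [ r (1 − r*) ]
n = 0.525 × (1 − 0.385) / [ 0.385 × (1 − 0.525) ]
  = 0.322875 / 0.182875 = 1.7656
1.7656 × 83 = 146.54 → 147 items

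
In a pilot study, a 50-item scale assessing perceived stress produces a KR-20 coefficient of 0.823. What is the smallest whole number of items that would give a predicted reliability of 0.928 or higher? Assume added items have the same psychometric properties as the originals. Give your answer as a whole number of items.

n = [0.928 × 0.177] / [0.823 × 0.072]
  = 0.164256 / 0.059256 = 2.7720
Items needed = n × 50 = 2.7720 × 50 ≈ 138.60 → round up to 139

139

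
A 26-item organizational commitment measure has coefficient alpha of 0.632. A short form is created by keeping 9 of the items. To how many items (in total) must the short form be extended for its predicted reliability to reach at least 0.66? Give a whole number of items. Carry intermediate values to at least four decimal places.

30

Short-form reliability: n = 9/26 = 0.3462; r_9 = n·r/(1+(n−1)r) ≈ 0.3729
Then solve for n' with r_old = 0.3729, r_target = 0.66: n' = 0.66(1 − 0.3729)/[0.3729(1 − 0.66)] = 3.2644
Total items = 3.2644 × 9 = 29.38, rounded up to 30.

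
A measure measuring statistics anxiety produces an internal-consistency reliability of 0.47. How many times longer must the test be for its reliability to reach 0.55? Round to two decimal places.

1.38

Rearranging the Spearman-Brown formula for n,
n = r*(1 − r) / [ r (1 − r*) ]
n = 0.55(1 − 0.47) / [0.47(1 − 0.55)]
n = 0.2915 / 0.2115 ≈ 1.3783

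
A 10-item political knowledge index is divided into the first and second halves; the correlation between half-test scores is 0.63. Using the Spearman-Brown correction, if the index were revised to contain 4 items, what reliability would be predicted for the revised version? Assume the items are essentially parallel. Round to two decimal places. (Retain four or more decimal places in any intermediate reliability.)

0.58

Full-test reliability from the split-half r: r_full = 2(0.63)/(1 + 0.63) = 0.7730
Then adjust to 4 items: n = 4/10 = 0.4000
r_new = n·r_full / (1 + (n − 1)·r_full) = 0.3092 / 0.5362 ≈ 0.5767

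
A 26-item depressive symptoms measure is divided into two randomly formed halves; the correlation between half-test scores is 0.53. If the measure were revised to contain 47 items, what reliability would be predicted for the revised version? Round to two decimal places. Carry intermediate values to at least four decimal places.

Spearman-Brown correction (n = 2): r_full = 2·0.53/(1 + 0.53) = 0.6928
Length factor from 26 to 47 items: n = 47/26 = 1.8077
r_new = n·r_full / (1 + (n − 1)·r_full) = 1.2524 / 1.5596 ≈ 0.8030

0.80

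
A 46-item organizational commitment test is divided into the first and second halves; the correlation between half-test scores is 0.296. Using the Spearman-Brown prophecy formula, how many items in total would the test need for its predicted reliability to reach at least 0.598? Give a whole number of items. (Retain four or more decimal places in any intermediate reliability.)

Corrected full-test reliability: r_full = 2 × 0.296 / (1 + 0.296) ≈ 0.4568
Solve Spearman-Brown for n: n = 0.598(1 − 0.4568) / [0.4568(1 − 0.598)] = 1.7689
Items = 1.7689 × 46 ≈ 81.37 → 82

82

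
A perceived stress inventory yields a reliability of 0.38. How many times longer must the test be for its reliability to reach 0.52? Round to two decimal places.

Spearman-Brown solved for the length factor n:
n = r_target (1 − r_old) / [ r_old (1 − r_target) ]
n = 0.52(1 − 0.38) / [0.38(1 − 0.52)]
  = 0.3224 / 0.1824 = 1.7675

1.77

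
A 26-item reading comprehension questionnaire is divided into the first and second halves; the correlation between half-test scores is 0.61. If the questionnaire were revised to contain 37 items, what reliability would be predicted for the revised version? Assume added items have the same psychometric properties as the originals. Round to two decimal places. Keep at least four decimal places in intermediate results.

Spearman-Brown correction (n = 2): r_full = 2·0.61/(1 + 0.61) = 0.7578
Length factor from 26 to 37 items: n = 37/26 = 1.4231
r_new = n·r_full / (1 + (n − 1)·r_full) = 1.0784 / 1.3206 ≈ 0.8166

0.82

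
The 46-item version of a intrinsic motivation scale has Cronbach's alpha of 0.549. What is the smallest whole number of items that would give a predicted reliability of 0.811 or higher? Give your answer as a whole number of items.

163

n = 0.811(1 − 0.549) / [0.549(1 − 0.811)]
n = 0.365761 / 0.103761 ≈ 3.5250
3.5250 × 46 = 162.15 → 163 items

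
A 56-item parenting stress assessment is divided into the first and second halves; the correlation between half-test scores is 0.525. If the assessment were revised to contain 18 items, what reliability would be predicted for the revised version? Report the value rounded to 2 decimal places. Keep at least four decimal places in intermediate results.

Spearman-Brown correction (n = 2): r_full = 2·0.525/(1 + 0.525) = 0.6885
Then adjust to 18 items: n = 18/56 = 0.3214
r_new = n·r_full / (1 + (n − 1)·r_full) = 0.2213 / 0.5328 ≈ 0.4154

0.42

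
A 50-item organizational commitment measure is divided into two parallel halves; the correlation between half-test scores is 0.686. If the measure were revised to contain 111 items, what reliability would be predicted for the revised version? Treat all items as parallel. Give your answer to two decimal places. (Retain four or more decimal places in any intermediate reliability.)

0.91

First correct the split-half correlation to full-test reliability: r_full = 2 × 0.686 / (1 + 0.686) ≈ 0.8138
Length factor from 50 to 111 items: n = 111/50 = 2.2200
r_new = n·r_full / (1 + (n − 1)·r_full) = 1.8066 / 1.9928 ≈ 0.9066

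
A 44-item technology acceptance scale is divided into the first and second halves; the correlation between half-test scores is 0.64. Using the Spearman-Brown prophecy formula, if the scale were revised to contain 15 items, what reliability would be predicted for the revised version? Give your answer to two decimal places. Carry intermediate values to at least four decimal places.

Spearman-Brown correction (n = 2): r_full = 2·0.64/(1 + 0.64) = 0.7805
Length factor from 44 to 15 items: n = 15/44 = 0.3409
r_new = n·r_full / (1 + (n − 1)·r_full) = 0.2661 / 0.4856 ≈ 0.5480

0.55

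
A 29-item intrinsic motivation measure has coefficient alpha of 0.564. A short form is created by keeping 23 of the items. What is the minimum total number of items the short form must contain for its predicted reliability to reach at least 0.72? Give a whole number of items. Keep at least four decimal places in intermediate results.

Short-form reliability: n = 23/29 = 0.7931; r_23 = n·r/(1+(n−1)r) ≈ 0.5064
Then solve for n' with r_old = 0.5064, r_target = 0.72: n' = 0.72(1 − 0.5064)/[0.5064(1 − 0.72)] = 2.5064
Total items = 2.5064 × 23 = 57.65, rounded up to 58.

58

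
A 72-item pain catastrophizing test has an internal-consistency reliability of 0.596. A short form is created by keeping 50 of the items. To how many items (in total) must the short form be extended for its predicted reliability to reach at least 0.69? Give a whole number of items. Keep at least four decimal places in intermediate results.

109

First, r for the 50-item form: n = 50/72 = 0.6944, so r_50 = 0.6944·0.596/(1 + (0.6944 − 1)·0.596) = 0.5060
Then solve for n' with r_old = 0.5060, r_target = 0.69: n' = 0.69(1 − 0.5060)/[0.5060(1 − 0.69)] = 2.1730
Items = 2.1730 × 50 ≈ 108.65 → 109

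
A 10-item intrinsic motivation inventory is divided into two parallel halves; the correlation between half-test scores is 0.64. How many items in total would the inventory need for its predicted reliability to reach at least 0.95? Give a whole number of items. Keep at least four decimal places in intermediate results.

54

r_full = 2(0.64)/(1 + 0.64) = 0.7805
Solve Spearman-Brown for n: n = 0.95(1 − 0.7805) / [0.7805(1 − 0.95)] = 5.3434
Required items = 5.3434 × 10 = 53.43, so 54 items.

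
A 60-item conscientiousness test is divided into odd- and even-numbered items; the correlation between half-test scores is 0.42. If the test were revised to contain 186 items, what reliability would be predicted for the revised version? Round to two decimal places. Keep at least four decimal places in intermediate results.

Full-test reliability from the split-half r: r_full = 2(0.42)/(1 + 0.42) = 0.5915
Length factor from 60 to 186 items: n = 186/60 = 3.1000
r_new = n·r_full / (1 + (n − 1)·r_full) = 1.8337 / 2.2422 ≈ 0.8178

0.82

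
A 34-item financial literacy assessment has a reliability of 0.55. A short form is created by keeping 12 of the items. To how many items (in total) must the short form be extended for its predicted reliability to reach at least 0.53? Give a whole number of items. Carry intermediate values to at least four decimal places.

Short-form reliability: n = 12/34 = 0.3529; r_12 = n·r/(1+(n−1)r) ≈ 0.3013
Length factor from the short form to reach 0.53: n' = 0.53(1 − 0.3013) / [0.3013(1 − 0.53)] ≈ 2.6150
Total items = 2.6150 × 12 = 31.38, rounded up to 32.

32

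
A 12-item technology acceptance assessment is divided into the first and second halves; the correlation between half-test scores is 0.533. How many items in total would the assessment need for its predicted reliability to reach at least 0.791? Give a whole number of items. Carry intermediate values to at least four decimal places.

20

Corrected full-test reliability: r_full = 2 × 0.533 / (1 + 0.533) ≈ 0.6954
Solve Spearman-Brown for n: n = 0.791(1 − 0.6954) / [0.6954(1 − 0.791)] = 1.6578
Items = 1.6578 × 12 ≈ 19.89 → 20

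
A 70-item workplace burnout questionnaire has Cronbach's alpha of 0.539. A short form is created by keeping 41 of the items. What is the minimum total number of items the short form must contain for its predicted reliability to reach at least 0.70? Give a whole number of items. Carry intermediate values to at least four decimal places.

140

First, r for the 41-item form: n = 41/70 = 0.5857, so r_41 = 0.5857·0.539/(1 + (0.5857 − 1)·0.539) = 0.4065
Length factor from the short form to reach 0.70: n' = 0.70(1 − 0.4065) / [0.4065(1 − 0.70)] ≈ 3.4067
Total items = 3.4067 × 41 = 139.67, rounded up to 140.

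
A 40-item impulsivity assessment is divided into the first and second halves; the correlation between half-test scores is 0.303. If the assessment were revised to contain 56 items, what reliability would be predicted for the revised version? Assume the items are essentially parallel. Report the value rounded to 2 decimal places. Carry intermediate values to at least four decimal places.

Spearman-Brown correction (n = 2): r_full = 2·0.303/(1 + 0.303) = 0.4651
Length factor from 40 to 56 items: n = 56/40 = 1.4000
r_new = n·r_full / (1 + (n − 1)·r_full) = 0.6511 / 1.1860 ≈ 0.5490

0.55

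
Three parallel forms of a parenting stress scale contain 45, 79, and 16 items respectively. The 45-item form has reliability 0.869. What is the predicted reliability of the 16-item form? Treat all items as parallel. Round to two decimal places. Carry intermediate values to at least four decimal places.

0.70

The 79-item form is not needed; work directly from the 45-item form with n = 16/45 = 0.3556.
r_{16} = n·r / (1 + (n − 1)·r) = 0.3090 / 0.4400 ≈ 0.7023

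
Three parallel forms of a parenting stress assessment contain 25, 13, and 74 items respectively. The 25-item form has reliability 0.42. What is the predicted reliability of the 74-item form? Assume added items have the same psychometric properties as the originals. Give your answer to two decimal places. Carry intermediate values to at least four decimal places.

0.68

Only the ratio of lengths matters: n = 74/25 = 2.9600
r_{74} = n·r / (1 + (n − 1)·r) = 1.2432 / 1.8232 ≈ 0.6819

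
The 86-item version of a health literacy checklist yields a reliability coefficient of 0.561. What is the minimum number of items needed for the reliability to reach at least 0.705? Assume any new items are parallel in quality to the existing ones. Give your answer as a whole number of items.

n = [0.705 × 0.439] / [0.561 × 0.295]
n = 0.309495 / 0.165495 ≈ 1.8701
So the test needs 1.8701 × 86 ≈ 160.83 items; rounding up, 161.

161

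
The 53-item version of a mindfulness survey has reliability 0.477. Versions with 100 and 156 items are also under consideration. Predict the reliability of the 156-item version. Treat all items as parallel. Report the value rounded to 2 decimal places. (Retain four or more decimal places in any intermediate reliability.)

Only the ratio of lengths matters: n = 156/53 = 2.9434
r_{156} = n·r / (1 + (n − 1)·r) = 1.4040 / 1.9270 ≈ 0.7286

0.73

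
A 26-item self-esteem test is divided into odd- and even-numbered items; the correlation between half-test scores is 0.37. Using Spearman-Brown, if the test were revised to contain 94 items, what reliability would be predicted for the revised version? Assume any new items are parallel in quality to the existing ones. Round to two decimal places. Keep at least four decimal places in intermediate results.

Full-test reliability from the split-half r: r_full = 2(0.37)/(1 + 0.37) = 0.5401
Then adjust to 94 items: n = 94/26 = 3.6154
r_new = n·r_full / (1 + (n − 1)·r_full) = 1.9527 / 2.4126 ≈ 0.8094

0.81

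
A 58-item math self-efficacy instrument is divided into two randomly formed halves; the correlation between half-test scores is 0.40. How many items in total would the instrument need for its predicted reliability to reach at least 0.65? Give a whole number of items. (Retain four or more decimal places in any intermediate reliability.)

r_full = 2(0.40)/(1 + 0.40) = 0.5714
n = r_tgt(1 − r_full) / [r_full(1 − r_tgt)] = 0.65 × 0.4286 / (0.5714 × 0.35) ≈ 1.3930
Required items = 1.3930 × 58 = 80.79, so 81 items.

81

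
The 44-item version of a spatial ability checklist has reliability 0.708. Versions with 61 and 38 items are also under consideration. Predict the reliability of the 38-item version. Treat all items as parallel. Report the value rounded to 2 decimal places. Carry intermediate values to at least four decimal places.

The 61-item form is not needed; work directly from the 44-item form with n = 38/44 = 0.8636.
r_{38} = n·r / (1 + (n − 1)·r) = 0.6114 / 0.9034 ≈ 0.6768

0.68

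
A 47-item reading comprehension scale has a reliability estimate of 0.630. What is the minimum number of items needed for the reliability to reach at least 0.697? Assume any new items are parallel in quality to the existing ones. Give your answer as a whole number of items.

64

n = [0.697 × 0.370] / [0.630 × 0.303]
n = 0.257890 / 0.190890 ≈ 1.3510
So the test needs 1.3510 × 47 ≈ 63.50 items; rounding up, 64.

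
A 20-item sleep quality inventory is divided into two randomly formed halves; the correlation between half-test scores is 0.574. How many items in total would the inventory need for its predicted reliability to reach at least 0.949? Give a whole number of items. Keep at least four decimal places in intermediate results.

Corrected full-test reliability: r_full = 2 × 0.574 / (1 + 0.574) ≈ 0.7294
n = r_tgt(1 − r_full) / [r_full(1 − r_tgt)] = 0.949 × 0.2706 / (0.7294 × 0.051) ≈ 6.9033
Items = 6.9033 × 20 ≈ 138.07 → 139

139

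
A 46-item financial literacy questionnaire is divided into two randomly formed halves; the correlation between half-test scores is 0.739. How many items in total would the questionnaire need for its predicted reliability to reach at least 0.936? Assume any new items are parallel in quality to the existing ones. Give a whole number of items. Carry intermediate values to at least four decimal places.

119

Corrected full-test reliability: r_full = 2 × 0.739 / (1 + 0.739) ≈ 0.8499
Solve Spearman-Brown for n: n = 0.936(1 − 0.8499) / [0.8499(1 − 0.936)] = 2.5829
Items = 2.5829 × 46 ≈ 118.81 → 119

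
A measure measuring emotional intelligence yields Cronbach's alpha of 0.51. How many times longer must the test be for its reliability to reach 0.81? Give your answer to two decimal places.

4.10

Rearranging the Spearman-Brown formula for n,
n = r*(1 − r) / [ r (1 − r*) ]
n = 0.81 × (1 − 0.51) / [ 0.51 × (1 − 0.81) ]
  = 0.3969 / 0.0969 = 4.0960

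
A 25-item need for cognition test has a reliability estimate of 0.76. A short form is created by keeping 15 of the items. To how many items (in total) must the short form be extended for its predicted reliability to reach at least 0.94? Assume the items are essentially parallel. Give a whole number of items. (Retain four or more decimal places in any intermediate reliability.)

First, r for the 15-item form: n = 15/25 = 0.6000, so r_15 = 0.6000·0.76/(1 + (0.6000 − 1)·0.76) = 0.6552
Then solve for n' with r_old = 0.6552, r_target = 0.94: n' = 0.94(1 − 0.6552)/[0.6552(1 − 0.94)] = 8.2446
Items = 8.2446 × 15 ≈ 123.67 → 124

124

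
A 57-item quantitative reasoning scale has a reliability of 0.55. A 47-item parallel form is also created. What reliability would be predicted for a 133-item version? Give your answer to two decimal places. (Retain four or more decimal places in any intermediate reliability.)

0.74

The 47-item form is not needed; work directly from the 57-item form with n = 133/57 = 2.3333.
r_{133} = n·r / (1 + (n − 1)·r) = 1.2833 / 1.7333 ≈ 0.7404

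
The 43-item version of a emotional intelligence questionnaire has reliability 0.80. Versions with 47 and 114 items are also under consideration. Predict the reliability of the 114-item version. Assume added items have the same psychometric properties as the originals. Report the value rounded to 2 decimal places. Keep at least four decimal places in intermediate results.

0.91

The 47-item form is not needed; work directly from the 43-item form with n = 114/43 = 2.6512.
r_{114} = n·r / (1 + (n − 1)·r) = 2.1210 / 2.3210 ≈ 0.9138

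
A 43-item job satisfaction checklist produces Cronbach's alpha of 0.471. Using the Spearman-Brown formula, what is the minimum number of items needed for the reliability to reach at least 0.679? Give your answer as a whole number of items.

Invert Spearman-Brown to solve for n:
n = r*(1 − r) / [ r (1 − r*) ]
n = [0.679 × 0.529] / [0.471 × 0.321]
n = 0.359191 / 0.151191 ≈ 2.3757
2.3757 × 43 = 102.16 → 103 items

103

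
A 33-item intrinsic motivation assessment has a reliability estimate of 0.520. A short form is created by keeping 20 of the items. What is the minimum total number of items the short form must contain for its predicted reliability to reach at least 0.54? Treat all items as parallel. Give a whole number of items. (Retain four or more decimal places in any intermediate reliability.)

36

Short-form reliability: n = 20/33 = 0.6061; r_20 = n·r/(1+(n−1)r) ≈ 0.3964
Length factor from the short form to reach 0.54: n' = 0.54(1 − 0.3964) / [0.3964(1 − 0.54)] ≈ 1.7875
Total items = 1.7875 × 20 = 35.75, rounded up to 36.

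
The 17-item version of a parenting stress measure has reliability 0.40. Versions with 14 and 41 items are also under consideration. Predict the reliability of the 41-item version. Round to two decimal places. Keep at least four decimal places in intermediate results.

0.62

The 14-item form is not needed; work directly from the 17-item form with n = 41/17 = 2.4118.
r_{41} = n·r / (1 + (n − 1)·r) = 0.9647 / 1.5647 ≈ 0.6165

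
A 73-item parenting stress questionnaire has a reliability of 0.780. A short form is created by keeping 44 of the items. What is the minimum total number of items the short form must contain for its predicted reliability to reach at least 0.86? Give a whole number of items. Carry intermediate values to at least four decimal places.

First, r for the 44-item form: n = 44/73 = 0.6027, so r_44 = 0.6027·0.780/(1 + (0.6027 − 1)·0.780) = 0.6812
Length factor from the short form to reach 0.86: n' = 0.86(1 − 0.6812) / [0.6812(1 − 0.86)] ≈ 2.8748
Total items = 2.8748 × 44 = 126.49, rounded up to 127.

127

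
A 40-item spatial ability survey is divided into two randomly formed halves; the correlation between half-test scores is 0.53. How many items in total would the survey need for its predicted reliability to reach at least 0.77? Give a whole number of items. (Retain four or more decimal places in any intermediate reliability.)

60

Corrected full-test reliability: r_full = 2 × 0.53 / (1 + 0.53) ≈ 0.6928
n = r_tgt(1 − r_full) / [r_full(1 − r_tgt)] = 0.77 × 0.3072 / (0.6928 × 0.23) ≈ 1.4845
Items = 1.4845 × 40 ≈ 59.38 → 60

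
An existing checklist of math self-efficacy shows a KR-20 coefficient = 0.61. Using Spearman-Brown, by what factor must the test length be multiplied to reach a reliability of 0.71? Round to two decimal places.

1.57

Spearman-Brown solved for the length factor n:
n = r_target (1 − r_old) / [ r_old (1 − r_target) ]
n = 0.71 × (1 − 0.61) / [ 0.61 × (1 − 0.71) ]
n = 0.2769 / 0.1769 ≈ 1.5653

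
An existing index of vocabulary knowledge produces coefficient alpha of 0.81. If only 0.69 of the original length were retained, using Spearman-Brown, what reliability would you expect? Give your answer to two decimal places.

0.75

r_new = (0.69 × 0.81) / (1 + (0.69 − 1) × 0.81)
r_new = 0.5589 / 0.7489 ≈ 0.7463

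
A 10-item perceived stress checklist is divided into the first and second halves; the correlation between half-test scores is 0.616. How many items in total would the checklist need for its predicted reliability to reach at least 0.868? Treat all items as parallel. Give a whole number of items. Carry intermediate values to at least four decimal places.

r_full = 2(0.616)/(1 + 0.616) = 0.7624
n = r_tgt(1 − r_full) / [r_full(1 − r_tgt)] = 0.868 × 0.2376 / (0.7624 × 0.132) ≈ 2.0493
Required items = 2.0493 × 10 = 20.49, so 21 items.

21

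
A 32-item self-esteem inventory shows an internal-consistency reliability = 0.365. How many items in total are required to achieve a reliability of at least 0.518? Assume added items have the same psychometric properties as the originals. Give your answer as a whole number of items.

60

n = 0.518(1 − 0.365) / [0.365(1 − 0.518)]
  = 0.328930 / 0.175930 = 1.8697
So the test needs 1.8697 × 32 ≈ 59.83 items; rounding up, 60.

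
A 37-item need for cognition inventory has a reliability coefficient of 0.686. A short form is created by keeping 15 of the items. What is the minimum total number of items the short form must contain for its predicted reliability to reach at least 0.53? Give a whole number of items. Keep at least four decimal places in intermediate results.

20

Short-form reliability: n = 15/37 = 0.4054; r_15 = n·r/(1+(n−1)r) ≈ 0.4697
Length factor from the short form to reach 0.53: n' = 0.53(1 − 0.4697) / [0.4697(1 − 0.53)] ≈ 1.2731
Items = 1.2731 × 15 ≈ 19.10 → 20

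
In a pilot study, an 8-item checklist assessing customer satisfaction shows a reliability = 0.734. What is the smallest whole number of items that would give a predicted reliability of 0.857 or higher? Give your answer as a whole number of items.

18

Invert Spearman-Brown to solve for n:
n = r_target (1 − r_old) / [ r_old (1 − r_target) ]
n = 0.857 × (1 − 0.734) / [ 0.734 × (1 − 0.857) ]
n = 0.227962 / 0.104962 ≈ 2.1719
So the test needs 2.1719 × 8 ≈ 17.38 items; rounding up, 18.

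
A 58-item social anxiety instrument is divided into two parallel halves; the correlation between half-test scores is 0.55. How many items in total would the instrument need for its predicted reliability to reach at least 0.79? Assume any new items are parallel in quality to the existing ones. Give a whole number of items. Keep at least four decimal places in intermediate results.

Corrected full-test reliability: r_full = 2 × 0.55 / (1 + 0.55) ≈ 0.7097
n = r_tgt(1 − r_full) / [r_full(1 − r_tgt)] = 0.79 × 0.2903 / (0.7097 × 0.21) ≈ 1.5388
Required items = 1.5388 × 58 = 89.25, so 90 items.

90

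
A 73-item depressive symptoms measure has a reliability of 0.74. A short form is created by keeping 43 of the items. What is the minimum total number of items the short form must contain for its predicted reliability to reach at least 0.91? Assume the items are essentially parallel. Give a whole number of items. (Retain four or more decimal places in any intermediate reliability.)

260

First, r for the 43-item form: n = 43/73 = 0.5890, so r_43 = 0.5890·0.74/(1 + (0.5890 − 1)·0.74) = 0.6264
Length factor from the short form to reach 0.91: n' = 0.91(1 − 0.6264) / [0.6264(1 − 0.91)] ≈ 6.0305
Items = 6.0305 × 43 ≈ 259.31 → 260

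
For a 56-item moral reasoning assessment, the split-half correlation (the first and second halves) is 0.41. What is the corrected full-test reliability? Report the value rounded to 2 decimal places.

0.58

Apply the Spearman-Brown correction with n = 2:
r_full = 2(0.41) / (1 + 0.41)
       = 0.8200 / 1.4100 = 0.5816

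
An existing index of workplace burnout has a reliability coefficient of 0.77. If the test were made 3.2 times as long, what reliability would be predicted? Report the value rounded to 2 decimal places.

r_new = (3.2 × 0.77) / (1 + (3.2 − 1) × 0.77)
     = 2.4640 / 2.6940 = 0.9146

0.91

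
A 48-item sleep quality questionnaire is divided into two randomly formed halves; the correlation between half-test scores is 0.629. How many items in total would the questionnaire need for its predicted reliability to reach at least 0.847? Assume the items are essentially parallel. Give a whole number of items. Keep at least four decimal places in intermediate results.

79

r_full = 2(0.629)/(1 + 0.629) = 0.7723
n = r_tgt(1 − r_full) / [r_full(1 − r_tgt)] = 0.847 × 0.2277 / (0.7723 × 0.153) ≈ 1.6322
Required items = 1.6322 × 48 = 78.35, so 79 items.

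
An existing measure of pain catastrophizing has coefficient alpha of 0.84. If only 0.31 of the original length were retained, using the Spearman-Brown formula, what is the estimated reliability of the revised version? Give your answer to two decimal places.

Apply the Spearman-Brown prophecy formula, r' = nr / [1 + (n − 1)r]:
r_new = (0.31 × 0.84) / (1 + (0.31 − 1) × 0.84)
r_new = 0.2604 / 0.4204 ≈ 0.6194

0.62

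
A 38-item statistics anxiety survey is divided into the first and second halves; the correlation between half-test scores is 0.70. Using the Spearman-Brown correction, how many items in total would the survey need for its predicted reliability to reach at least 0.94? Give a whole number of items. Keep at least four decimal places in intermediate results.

r_full = 2(0.70)/(1 + 0.70) = 0.8235
Solve Spearman-Brown for n: n = 0.94(1 − 0.8235) / [0.8235(1 − 0.94)] = 3.3578
Required items = 3.3578 × 38 = 127.60, so 128 items.

128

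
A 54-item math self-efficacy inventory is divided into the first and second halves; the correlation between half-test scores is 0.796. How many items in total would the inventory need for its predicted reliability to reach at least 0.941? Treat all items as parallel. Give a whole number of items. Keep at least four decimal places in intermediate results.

111

r_full = 2(0.796)/(1 + 0.796) = 0.8864
n = r_tgt(1 − r_full) / [r_full(1 − r_tgt)] = 0.941 × 0.1136 / (0.8864 × 0.059) ≈ 2.0440
Items = 2.0440 × 54 ≈ 110.38 → 111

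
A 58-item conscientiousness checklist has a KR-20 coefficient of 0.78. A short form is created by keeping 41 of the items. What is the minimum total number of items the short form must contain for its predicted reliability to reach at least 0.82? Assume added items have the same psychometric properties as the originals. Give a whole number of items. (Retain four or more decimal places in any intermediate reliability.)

75

First, r for the 41-item form: n = 41/58 = 0.7069, so r_41 = 0.7069·0.78/(1 + (0.7069 − 1)·0.78) = 0.7148
Then solve for n' with r_old = 0.7148, r_target = 0.82: n' = 0.82(1 − 0.7148)/[0.7148(1 − 0.82)] = 1.8176
Items = 1.8176 × 41 ≈ 74.52 → 75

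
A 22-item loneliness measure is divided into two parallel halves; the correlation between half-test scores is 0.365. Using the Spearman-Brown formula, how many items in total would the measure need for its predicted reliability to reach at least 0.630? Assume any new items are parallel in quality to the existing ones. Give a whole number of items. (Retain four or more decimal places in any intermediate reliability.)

33

r_full = 2(0.365)/(1 + 0.365) = 0.5348
n = r_tgt(1 − r_full) / [r_full(1 − r_tgt)] = 0.630 × 0.4652 / (0.5348 × 0.370) ≈ 1.4811
Items = 1.4811 × 22 ≈ 32.58 → 33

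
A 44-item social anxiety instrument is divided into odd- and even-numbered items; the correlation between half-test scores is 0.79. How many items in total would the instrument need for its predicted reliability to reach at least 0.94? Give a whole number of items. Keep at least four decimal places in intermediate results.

92

r_full = 2(0.79)/(1 + 0.79) = 0.8827
n = r_tgt(1 − r_full) / [r_full(1 − r_tgt)] = 0.94 × 0.1173 / (0.8827 × 0.06) ≈ 2.0819
Required items = 2.0819 × 44 = 91.60, so 92 items.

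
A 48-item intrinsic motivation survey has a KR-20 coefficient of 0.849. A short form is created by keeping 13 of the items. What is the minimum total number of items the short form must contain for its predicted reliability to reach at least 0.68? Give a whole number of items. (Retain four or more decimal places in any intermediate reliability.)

First, r for the 13-item form: n = 13/48 = 0.2708, so r_13 = 0.2708·0.849/(1 + (0.2708 − 1)·0.849) = 0.6036
Length factor from the short form to reach 0.68: n' = 0.68(1 − 0.6036) / [0.6036(1 − 0.68)] ≈ 1.3955
Items = 1.3955 × 13 ≈ 18.14 → 19

19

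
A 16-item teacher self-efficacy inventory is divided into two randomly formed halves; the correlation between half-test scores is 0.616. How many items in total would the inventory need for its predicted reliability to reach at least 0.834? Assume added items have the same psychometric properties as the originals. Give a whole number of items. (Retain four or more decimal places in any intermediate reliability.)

26

r_full = 2(0.616)/(1 + 0.616) = 0.7624
n = r_tgt(1 − r_full) / [r_full(1 − r_tgt)] = 0.834 × 0.2376 / (0.7624 × 0.166) ≈ 1.5657
Items = 1.5657 × 16 ≈ 25.05 → 26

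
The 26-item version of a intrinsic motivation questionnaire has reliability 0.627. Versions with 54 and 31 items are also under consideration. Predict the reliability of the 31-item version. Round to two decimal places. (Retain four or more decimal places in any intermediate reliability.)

Only the ratio of lengths matters: n = 31/26 = 1.1923
r_{31} = n·r / (1 + (n − 1)·r) = 0.7476 / 1.1206 ≈ 0.6671

0.67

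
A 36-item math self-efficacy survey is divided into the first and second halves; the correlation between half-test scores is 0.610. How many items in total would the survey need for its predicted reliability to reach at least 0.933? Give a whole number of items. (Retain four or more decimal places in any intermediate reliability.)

Corrected full-test reliability: r_full = 2 × 0.610 / (1 + 0.610) ≈ 0.7578
Solve Spearman-Brown for n: n = 0.933(1 − 0.7578) / [0.7578(1 − 0.933)] = 4.4507
Required items = 4.4507 × 36 = 160.23, so 161 items.

161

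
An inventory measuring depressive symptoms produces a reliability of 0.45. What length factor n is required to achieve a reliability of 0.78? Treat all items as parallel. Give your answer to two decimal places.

n = [0.78 × 0.55] / [0.45 × 0.22]
n = 0.4290 / 0.0990 ≈ 4.3333

4.33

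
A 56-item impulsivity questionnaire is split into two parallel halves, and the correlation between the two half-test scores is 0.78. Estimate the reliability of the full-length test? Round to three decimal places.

Apply the Spearman-Brown correction with n = 2:
r_full = 2(0.78) / (1 + 0.78)
       = 1.5600 / 1.7800 = 0.8764

0.876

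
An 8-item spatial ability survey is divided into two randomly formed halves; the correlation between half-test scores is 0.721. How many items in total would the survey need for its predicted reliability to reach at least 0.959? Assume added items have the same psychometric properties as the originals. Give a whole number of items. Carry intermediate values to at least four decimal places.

37

r_full = 2(0.721)/(1 + 0.721) = 0.8379
Solve Spearman-Brown for n: n = 0.959(1 − 0.8379) / [0.8379(1 − 0.959)] = 4.5251
Items = 4.5251 × 8 ≈ 36.20 → 37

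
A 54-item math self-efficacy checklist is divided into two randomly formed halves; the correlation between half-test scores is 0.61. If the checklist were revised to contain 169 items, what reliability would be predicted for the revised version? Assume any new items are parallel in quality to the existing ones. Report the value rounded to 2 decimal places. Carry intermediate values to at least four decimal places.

Full-test reliability from the split-half r: r_full = 2(0.61)/(1 + 0.61) = 0.7578
Length factor from 54 to 169 items: n = 169/54 = 3.1296
r_new = n·r_full / (1 + (n − 1)·r_full) = 2.3716 / 2.6138 ≈ 0.9073

0.91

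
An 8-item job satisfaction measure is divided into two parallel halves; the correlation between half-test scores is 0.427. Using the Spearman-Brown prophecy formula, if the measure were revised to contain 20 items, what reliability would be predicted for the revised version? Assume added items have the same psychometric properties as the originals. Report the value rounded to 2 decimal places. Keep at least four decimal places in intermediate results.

Full-test reliability from the split-half r: r_full = 2(0.427)/(1 + 0.427) = 0.5985
Length factor from 8 to 20 items: n = 20/8 = 2.5000
r_new = n·r_full / (1 + (n − 1)·r_full) = 1.4963 / 1.8978 ≈ 0.7884

0.79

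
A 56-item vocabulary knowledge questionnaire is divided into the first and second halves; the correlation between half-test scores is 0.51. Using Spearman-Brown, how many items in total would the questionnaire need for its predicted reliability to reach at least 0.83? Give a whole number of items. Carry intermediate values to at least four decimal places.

Corrected full-test reliability: r_full = 2 × 0.51 / (1 + 0.51) ≈ 0.6755
n = r_tgt(1 − r_full) / [r_full(1 − r_tgt)] = 0.83 × 0.3245 / (0.6755 × 0.17) ≈ 2.3454
Required items = 2.3454 × 56 = 131.34, so 132 items.

132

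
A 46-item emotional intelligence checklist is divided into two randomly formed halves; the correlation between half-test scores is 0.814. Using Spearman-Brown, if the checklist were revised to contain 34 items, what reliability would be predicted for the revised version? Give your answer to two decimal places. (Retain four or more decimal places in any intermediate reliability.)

First correct the split-half correlation to full-test reliability: r_full = 2 × 0.814 / (1 + 0.814) ≈ 0.8975
Length factor from 46 to 34 items: n = 34/46 = 0.7391
r_new = n·r_full / (1 + (n − 1)·r_full) = 0.6633 / 0.7658 ≈ 0.8662

0.87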